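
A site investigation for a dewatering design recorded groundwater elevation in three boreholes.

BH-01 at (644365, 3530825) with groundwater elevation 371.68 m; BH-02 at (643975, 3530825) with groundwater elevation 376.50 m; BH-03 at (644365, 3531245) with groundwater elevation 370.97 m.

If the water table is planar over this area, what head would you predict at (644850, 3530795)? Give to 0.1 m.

365.7 m

∂h/∂x = (376.50 − 371.68) / (643975 − 644365) = -0.01236
∂h/∂y = (370.97 − 371.68) / (3531245 − 3530825) = -0.001690
h(644850, 3530795) = 371.68 + (-0.01236)·(485) + (-0.001690)·(-30) = 371.68 -5.994 +0.051 = 365.737 m.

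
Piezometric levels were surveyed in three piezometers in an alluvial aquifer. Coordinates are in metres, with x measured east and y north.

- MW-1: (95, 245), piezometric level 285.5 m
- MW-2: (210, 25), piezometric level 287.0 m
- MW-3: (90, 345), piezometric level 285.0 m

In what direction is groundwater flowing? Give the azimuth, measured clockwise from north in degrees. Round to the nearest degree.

321°

With h = a·x + b·y + c and MW-1 as origin, the differences give:
  115·a + (-220)·b = +1.5
  (-5)·a + 100·b = -0.5
Eliminate b (×100 and ×(-220), subtract): 10400·a = 40.00 → a = ∂h/∂x = +0.003846
Back-substitute: b = ∂h/∂y = -0.004808.
Flow direction (−∇h) has components (-0.003846 E, +0.004808 N).
Azimuth = atan2(E, N) = atan2(-0.003846, +0.004808) = 321.3° ≈ 321°.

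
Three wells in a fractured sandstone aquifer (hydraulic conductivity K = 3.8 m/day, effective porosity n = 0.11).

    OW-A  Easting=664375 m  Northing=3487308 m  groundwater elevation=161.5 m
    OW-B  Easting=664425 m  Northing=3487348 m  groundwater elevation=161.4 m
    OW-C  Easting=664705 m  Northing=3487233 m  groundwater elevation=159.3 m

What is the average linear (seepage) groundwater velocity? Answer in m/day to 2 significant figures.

Differences from OW-A: to OW-B (Δx, Δy, Δh) = (50, 40, -0.1); to OW-C = (330, -75, -2.2).
Solve a·Δx + b·Δy = Δh: det = 50·(-75) − 330·40 = -16950.
∂h/∂x = [(-0.1)·(-75) − (-2.2)·40] / -16950 = -0.005634
∂h/∂y = [50·(-2.2) − 330·(-0.1)] / -16950 = +0.004543
|∇h| = √(-0.005634² + 0.004543²) = 0.007237
Seepage velocity v = K·i/n = 3.8 × 0.007237 / 0.11 = 0.25 m/day.

0.25 m/day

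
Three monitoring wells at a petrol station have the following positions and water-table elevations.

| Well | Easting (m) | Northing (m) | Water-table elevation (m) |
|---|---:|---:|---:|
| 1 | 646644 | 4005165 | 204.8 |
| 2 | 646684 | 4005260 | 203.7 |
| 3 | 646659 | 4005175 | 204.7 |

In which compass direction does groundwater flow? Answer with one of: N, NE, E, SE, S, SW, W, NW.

N

Three-point gradient (reference 1): Δ to 2 = (40, 95, -1.1), Δ to 3 = (15, 10, -0.1).
∂h/∂x = +0.001463, ∂h/∂y = -0.01220 (det = -1025).
Flow = −∇h = (-0.001463 east, +0.01220 north), which points north.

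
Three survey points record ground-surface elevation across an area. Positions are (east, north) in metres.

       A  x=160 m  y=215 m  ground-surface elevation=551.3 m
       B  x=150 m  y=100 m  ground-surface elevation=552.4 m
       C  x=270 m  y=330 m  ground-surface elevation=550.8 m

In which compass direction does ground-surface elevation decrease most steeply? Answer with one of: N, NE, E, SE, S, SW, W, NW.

With z = a·x + b·y + c and A as origin, the differences give:
  (-10)·a + (-115)·b = +1.1
  110·a + 115·b = -0.5
Eliminate b (×115 and ×(-115), subtract): 11500·a = 69.00 → a = ∂z/∂x = +0.006000
Back-substitute: b = ∂z/∂y = -0.01009.
Steepest decrease is along −∇f = (-0.006000 E, +0.01009 N) → northwest.

NW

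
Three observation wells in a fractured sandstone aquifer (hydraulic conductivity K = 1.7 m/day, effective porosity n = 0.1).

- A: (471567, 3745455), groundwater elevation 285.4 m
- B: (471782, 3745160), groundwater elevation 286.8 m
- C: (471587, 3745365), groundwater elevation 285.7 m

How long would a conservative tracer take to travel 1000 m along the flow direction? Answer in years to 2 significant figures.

With h = a·x + b·y + c and A as origin, the differences give:
  215·a + (-295)·b = +1.4
  20·a + (-90)·b = +0.3
Eliminate b (×(-90) and ×(-295), subtract): -13450·a = -37.50 → a = ∂h/∂x = +0.002788
Back-substitute: b = ∂h/∂y = -0.002714.
|∇h| = √(0.002788² + -0.002714²) = 0.003891
Seepage velocity v = K·i/n = 1.7 × 0.003891 / 0.1 = 0.06615 m/day.
t = 1000 / 0.06615 = 1.512e+04 days = 41.4 years.

41 years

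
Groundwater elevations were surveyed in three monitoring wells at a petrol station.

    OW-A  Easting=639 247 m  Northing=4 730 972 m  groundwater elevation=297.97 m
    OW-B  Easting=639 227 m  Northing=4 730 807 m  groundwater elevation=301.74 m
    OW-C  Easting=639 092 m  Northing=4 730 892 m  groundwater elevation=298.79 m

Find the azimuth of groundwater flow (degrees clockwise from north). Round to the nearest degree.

344°

Three-point gradient (reference OW-A): Δ to OW-B = (-20, -165, +3.77), Δ to OW-C = (-155, -80, +0.82).
∂h/∂x = +0.006936, ∂h/∂y = -0.02369 (det = -23975).
Flow direction (−∇h) has components (-0.006936 E, +0.02369 N).
Azimuth = atan2(E, N) = atan2(-0.006936, +0.02369) = 343.7° ≈ 344°.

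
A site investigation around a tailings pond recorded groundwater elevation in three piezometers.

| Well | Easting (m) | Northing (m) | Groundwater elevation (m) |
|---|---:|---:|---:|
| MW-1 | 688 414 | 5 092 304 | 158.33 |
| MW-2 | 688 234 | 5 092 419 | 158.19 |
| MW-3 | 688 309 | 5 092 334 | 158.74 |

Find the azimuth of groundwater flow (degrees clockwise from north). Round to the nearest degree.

030°

Differences from MW-1: to MW-2 (Δx, Δy, Δh) = (-180, 115, -0.14); to MW-3 = (-105, 30, +0.41).
Solve a·Δx + b·Δy = Δh: det = (-180)·30 − (-105)·115 = 6675.
∂h/∂x = [(-0.14)·30 − (+0.41)·115] / 6675 = -0.007693
∂h/∂y = [(-180)·(+0.41) − (-105)·(-0.14)] / 6675 = -0.01326
Flow direction (−∇h) has components (+0.007693 E, +0.01326 N).
Azimuth = atan2(E, N) = atan2(+0.007693, +0.01326) = 30.1° ≈ 030°.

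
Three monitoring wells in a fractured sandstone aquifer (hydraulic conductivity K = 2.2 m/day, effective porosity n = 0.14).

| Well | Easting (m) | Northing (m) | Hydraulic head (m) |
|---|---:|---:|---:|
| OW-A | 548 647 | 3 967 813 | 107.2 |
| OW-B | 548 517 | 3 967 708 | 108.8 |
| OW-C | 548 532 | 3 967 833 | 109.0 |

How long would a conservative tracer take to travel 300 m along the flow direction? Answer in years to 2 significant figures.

3.4 years

Three-point gradient (reference OW-A): Δ to OW-B = (-130, -105, +1.6), Δ to OW-C = (-115, 20, +1.8).
∂h/∂x = -0.01506, ∂h/∂y = +0.003407 (det = -14675).
|∇h| = √(-0.01506² + 0.003407²) = 0.01544
Seepage velocity v = K·i/n = 2.2 × 0.01544 / 0.14 = 0.2426 m/day.
t = 300 / 0.2426 = 1237 days = 3.39 years.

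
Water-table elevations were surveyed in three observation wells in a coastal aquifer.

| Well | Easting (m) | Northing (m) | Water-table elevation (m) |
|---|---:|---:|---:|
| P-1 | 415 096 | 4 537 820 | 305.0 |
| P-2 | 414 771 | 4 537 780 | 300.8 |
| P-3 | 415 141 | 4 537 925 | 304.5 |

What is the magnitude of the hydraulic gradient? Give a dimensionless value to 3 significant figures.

0.0179

With h = a·x + b·y + c and P-1 as origin, the differences give:
  (-325)·a + (-40)·b = -4.2
  45·a + 105·b = -0.5
Eliminate b (×105 and ×(-40), subtract): -32325·a = -461.00 → a = ∂h/∂x = +0.01426
Back-substitute: b = ∂h/∂y = -0.01087.
|∇h| = √(0.01426² + -0.01087²) = 0.01793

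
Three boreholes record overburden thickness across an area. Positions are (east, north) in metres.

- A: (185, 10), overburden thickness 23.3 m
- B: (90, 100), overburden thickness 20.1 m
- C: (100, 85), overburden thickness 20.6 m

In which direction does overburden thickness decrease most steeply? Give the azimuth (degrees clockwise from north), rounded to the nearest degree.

With d = a·x + b·y + c and A as origin, the differences give:
  (-95)·a + 90·b = -3.2
  (-85)·a + 75·b = -2.7
Eliminate b (×75 and ×90, subtract): 525·a = 3.00 → a = ∂d/∂x = +0.005714
Back-substitute: b = ∂d/∂y = -0.02952.
Steepest decrease is along −∇f: components (-0.005714 E, +0.02952 N).
Azimuth = atan2(-0.005714, +0.02952) = 349.0° ≈ 349°.

349°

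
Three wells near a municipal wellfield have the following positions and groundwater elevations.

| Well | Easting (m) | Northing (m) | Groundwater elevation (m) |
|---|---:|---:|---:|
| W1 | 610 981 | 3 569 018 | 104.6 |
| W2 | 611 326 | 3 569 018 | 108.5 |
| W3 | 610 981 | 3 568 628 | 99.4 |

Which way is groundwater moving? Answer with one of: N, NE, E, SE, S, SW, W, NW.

∂h/∂x = (108.5 − 104.6) / (611326 − 610981) = +0.01130
∂h/∂y = (99.4 − 104.6) / (3568628 − 3569018) = +0.01333
Flow = −∇h = (-0.01130 east, -0.01333 north), which points southwest.

SW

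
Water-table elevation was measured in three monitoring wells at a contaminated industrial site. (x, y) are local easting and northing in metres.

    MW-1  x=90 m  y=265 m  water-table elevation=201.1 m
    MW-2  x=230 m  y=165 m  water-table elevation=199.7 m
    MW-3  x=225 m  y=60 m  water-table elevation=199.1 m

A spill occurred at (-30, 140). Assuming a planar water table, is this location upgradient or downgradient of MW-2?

upgradient

With h = a·x + b·y + c and MW-1 as origin, the differences give:
  140·a + (-100)·b = -1.4
  135·a + (-205)·b = -2.0
Eliminate b (×(-205) and ×(-100), subtract): -15200·a = 87.00 → a = ∂h/∂x = -0.005724
Back-substitute: b = ∂h/∂y = +0.005987.
Head at (-30, 140) = 201.1 + (-0.005724)·(-120) + (+0.005987)·(-125) = 201.04 m.
That is higher than the 199.7 m at MW-2, so the point is upgradient.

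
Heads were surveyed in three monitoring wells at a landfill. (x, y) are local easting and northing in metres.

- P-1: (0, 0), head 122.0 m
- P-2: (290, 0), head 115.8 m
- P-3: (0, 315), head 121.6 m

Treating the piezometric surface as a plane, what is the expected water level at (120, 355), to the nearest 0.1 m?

∂h/∂x = (115.8 − 122.0) / (290 − 0) = -0.02138
∂h/∂y = (121.6 − 122.0) / (315 − 0) = -0.001270
h(120, 355) = 122.0 + (-0.02138)·(120) + (-0.001270)·(355) = 122.0 -2.566 -0.451 = 118.984 m.

119.0 m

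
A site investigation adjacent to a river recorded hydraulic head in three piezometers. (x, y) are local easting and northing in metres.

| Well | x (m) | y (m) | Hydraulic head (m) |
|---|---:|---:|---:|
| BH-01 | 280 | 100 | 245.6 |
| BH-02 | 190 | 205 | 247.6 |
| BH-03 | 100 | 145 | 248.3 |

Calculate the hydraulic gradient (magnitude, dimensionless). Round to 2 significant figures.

With h = a·x + b·y + c and BH-01 as origin, the differences give:
  (-90)·a + 105·b = +2.0
  (-180)·a + 45·b = +2.7
Eliminate b (×45 and ×105, subtract): 14850·a = -193.50 → a = ∂h/∂x = -0.01303
Back-substitute: b = ∂h/∂y = +0.007879.
|∇h| = √(-0.01303² + 0.007879²) = 0.01523

0.015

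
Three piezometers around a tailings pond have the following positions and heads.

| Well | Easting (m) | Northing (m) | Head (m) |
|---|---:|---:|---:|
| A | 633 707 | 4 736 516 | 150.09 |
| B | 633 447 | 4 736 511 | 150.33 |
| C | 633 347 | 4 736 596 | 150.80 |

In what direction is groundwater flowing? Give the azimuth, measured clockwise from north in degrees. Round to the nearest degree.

Taking A as reference: B−A = (-260, -5, +0.24); C−A = (-360, 80, +0.71).
Determinant of the coordinate differences = (-260)·80 − (-360)·(-5) = -22600.
∂h/∂x = [(+0.24)·80 − (+0.71)·(-5)] / -22600 = -0.001007
∂h/∂y = [(-260)·(+0.71) − (-360)·(+0.24)] / -22600 = +0.004345
Flow direction (−∇h) has components (+0.001007 E, -0.004345 N).
Azimuth = atan2(E, N) = atan2(+0.001007, -0.004345) = 167.0° ≈ 167°.

167°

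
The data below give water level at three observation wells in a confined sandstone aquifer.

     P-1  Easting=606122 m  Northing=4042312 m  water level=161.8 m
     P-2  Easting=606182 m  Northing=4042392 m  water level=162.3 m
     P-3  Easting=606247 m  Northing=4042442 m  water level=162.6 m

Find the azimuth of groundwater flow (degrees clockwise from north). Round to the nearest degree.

176°

Differences from P-1: to P-2 (Δx, Δy, Δh) = (60, 80, +0.5); to P-3 = (125, 130, +0.8).
Determinant of the coordinate differences = 60·130 − 125·80 = -2200.
∂h/∂x = [(+0.5)·130 − (+0.8)·80] / -2200 = -0.0004545
∂h/∂y = [60·(+0.8) − 125·(+0.5)] / -2200 = +0.006591
Flow direction (−∇h) has components (+0.0004545 E, -0.006591 N).
Azimuth = atan2(E, N) = atan2(+0.0004545, -0.006591) = 176.1° ≈ 176°.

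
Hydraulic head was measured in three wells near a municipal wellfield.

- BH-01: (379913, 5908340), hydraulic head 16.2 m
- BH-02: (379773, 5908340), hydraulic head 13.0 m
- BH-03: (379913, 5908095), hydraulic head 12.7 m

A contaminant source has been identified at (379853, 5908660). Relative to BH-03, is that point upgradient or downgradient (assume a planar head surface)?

upgradient

∂h/∂x = (13.0 − 16.2) / (379773 − 379913) = +0.02286
∂h/∂y = (12.7 − 16.2) / (5908095 − 5908340) = +0.01429
Head at (379853, 5908660) = 16.2 + (+0.02286)·(-60) + (+0.01429)·(320) = 19.40 m.
That is higher than the 12.7 m at BH-03, so the point is upgradient.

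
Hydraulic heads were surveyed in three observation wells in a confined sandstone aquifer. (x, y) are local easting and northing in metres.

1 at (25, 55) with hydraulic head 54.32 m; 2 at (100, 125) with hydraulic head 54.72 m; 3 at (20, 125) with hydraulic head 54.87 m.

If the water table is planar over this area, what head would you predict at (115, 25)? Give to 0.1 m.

53.9 m

With h = a·x + b·y + c and 1 as origin, the differences give:
  75·a + 70·b = +0.40
  (-5)·a + 70·b = +0.55
Eliminate b (×70 and ×70, subtract): 5600·a = -10.500 → a = ∂h/∂x = -0.001875
Back-substitute: b = ∂h/∂y = +0.007723.
h(115, 25) = 54.32 + (-0.001875)·(90) + (+0.007723)·(-30) = 54.32 -0.169 -0.232 = 53.920 m.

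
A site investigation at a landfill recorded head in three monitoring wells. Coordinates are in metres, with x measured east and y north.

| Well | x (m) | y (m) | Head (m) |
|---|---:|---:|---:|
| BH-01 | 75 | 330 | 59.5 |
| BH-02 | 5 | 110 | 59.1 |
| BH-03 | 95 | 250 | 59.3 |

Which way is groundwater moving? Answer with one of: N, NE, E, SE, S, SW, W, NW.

Differences from BH-01: to BH-02 (Δx, Δy, Δh) = (-70, -220, -0.4); to BH-03 = (20, -80, -0.2).
Solve a·Δx + b·Δy = Δh: det = (-70)·(-80) − 20·(-220) = 10000.
∂h/∂x = [(-0.4)·(-80) − (-0.2)·(-220)] / 10000 = -0.001200
∂h/∂y = [(-70)·(-0.2) − 20·(-0.4)] / 10000 = +0.002200
Flow = −∇h = (+0.001200 east, -0.002200 north), which points southeast.

SE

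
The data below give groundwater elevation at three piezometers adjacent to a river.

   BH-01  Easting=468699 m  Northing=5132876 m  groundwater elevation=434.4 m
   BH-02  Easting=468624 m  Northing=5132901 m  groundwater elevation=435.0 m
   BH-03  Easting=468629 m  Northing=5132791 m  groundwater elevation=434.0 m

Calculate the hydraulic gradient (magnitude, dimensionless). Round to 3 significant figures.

Taking BH-01 as reference: BH-02−BH-01 = (-75, 25, +0.6); BH-03−BH-01 = (-70, -85, -0.4).
Determinant of the coordinate differences = (-75)·(-85) − (-70)·25 = 8125.
∂h/∂x = [(+0.6)·(-85) − (-0.4)·25] / 8125 = -0.005046
∂h/∂y = [(-75)·(-0.4) − (-70)·(+0.6)] / 8125 = +0.008862
|∇h| = √(-0.005046² + 0.008862²) = 0.0102

0.0102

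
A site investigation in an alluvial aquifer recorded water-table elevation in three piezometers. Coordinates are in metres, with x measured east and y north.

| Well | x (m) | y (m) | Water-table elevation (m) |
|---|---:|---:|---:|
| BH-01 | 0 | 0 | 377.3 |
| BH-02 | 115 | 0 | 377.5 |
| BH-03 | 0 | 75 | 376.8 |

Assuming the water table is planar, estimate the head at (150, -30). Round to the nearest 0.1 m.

∂h/∂x = (377.5 − 377.3) / (115 − 0) = +0.001739
∂h/∂y = (376.8 − 377.3) / (75 − 0) = -0.006667
h(150, -30) = 377.3 + (+0.001739)·(150) + (-0.006667)·(-30) = 377.3 +0.261 +0.200 = 377.761 m.

377.8 m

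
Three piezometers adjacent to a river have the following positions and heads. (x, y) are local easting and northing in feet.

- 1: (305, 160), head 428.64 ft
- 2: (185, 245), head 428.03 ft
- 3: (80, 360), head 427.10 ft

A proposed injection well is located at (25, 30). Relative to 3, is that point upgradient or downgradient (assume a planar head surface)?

With h = a·x + b·y + c and 1 as origin, the differences give:
  (-120)·a + 85·b = -0.61
  (-225)·a + 200·b = -1.54
Eliminate b (×200 and ×85, subtract): -4875·a = 8.900 → a = ∂h/∂x = -0.001826
Back-substitute: b = ∂h/∂y = -0.009754.
Head at (25, 30) = 428.64 + (-0.001826)·(-280) + (-0.009754)·(-130) = 430.42 ft.
That is higher than the 427.10 ft at 3, so the point is upgradient.

upgradient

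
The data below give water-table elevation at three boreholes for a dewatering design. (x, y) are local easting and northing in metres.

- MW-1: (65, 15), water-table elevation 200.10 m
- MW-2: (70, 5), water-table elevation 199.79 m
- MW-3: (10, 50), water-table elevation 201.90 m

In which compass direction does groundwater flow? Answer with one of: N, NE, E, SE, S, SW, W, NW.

SE

With h = a·x + b·y + c and MW-1 as origin, the differences give:
  5·a + (-10)·b = -0.31
  (-55)·a + 35·b = +1.80
Eliminate b (×35 and ×(-10), subtract): -375·a = 7.150 → a = ∂h/∂x = -0.01907
Back-substitute: b = ∂h/∂y = +0.02147.
Flow = −∇h = (+0.01907 east, -0.02147 north), which points southeast.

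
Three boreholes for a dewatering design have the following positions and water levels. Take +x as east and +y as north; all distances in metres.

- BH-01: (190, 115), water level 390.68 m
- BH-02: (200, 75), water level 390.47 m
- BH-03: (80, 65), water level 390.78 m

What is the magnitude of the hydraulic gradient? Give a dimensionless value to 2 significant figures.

With h = a·x + b·y + c and BH-01 as origin, the differences give:
  10·a + (-40)·b = -0.21
  (-110)·a + (-50)·b = +0.10
Eliminate b (×(-50) and ×(-40), subtract): -4900·a = 14.500 → a = ∂h/∂x = -0.002959
Back-substitute: b = ∂h/∂y = +0.004510.
|∇h| = √(-0.002959² + 0.004510²) = 0.005394

0.0054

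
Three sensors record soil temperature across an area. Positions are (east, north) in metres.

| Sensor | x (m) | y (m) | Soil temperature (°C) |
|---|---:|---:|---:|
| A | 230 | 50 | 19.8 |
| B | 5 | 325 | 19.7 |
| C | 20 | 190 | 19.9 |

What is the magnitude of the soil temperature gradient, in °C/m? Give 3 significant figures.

Differences from A: to B (Δx, Δy, Δh) = (-225, 275, -0.1); to C = (-210, 140, +0.1).
Determinant of the coordinate differences = (-225)·140 − (-210)·275 = 26250.
∂T/∂x = [(-0.1)·140 − (+0.1)·275] / 26250 = -0.001581
∂T/∂y = [(-225)·(+0.1) − (-210)·(-0.1)] / 26250 = -0.001657
|∇f| = √(-0.001581² + -0.001657²) = 0.00229 °C/m

0.00229 °C/m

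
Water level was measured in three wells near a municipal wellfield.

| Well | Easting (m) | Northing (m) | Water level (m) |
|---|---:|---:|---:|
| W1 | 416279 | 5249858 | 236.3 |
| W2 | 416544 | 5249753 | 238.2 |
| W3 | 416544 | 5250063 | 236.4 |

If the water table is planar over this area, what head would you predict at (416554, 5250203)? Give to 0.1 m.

With h = a·x + b·y + c and W1 as origin, the differences give:
  265·a + (-105)·b = +1.9
  265·a + 205·b = +0.1
Eliminate b (×205 and ×(-105), subtract): 82150·a = 400.00 → a = ∂h/∂x = +0.004869
Back-substitute: b = ∂h/∂y = -0.005806.
h(416554, 5250203) = 236.3 + (+0.004869)·(275) + (-0.005806)·(345) = 236.3 +1.339 -2.003 = 235.636 m.

235.6 m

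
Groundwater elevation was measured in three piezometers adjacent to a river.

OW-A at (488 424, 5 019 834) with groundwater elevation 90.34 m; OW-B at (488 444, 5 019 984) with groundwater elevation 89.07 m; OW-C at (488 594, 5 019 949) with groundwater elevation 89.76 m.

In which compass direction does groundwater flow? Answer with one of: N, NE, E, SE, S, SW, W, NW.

N

Differences from OW-A: to OW-B (Δx, Δy, Δh) = (20, 150, -1.27); to OW-C = (170, 115, -0.58).
Solve a·Δx + b·Δy = Δh: det = 20·115 − 170·150 = -23200.
∂h/∂x = [(-1.27)·115 − (-0.58)·150] / -23200 = +0.002545
∂h/∂y = [20·(-0.58) − 170·(-1.27)] / -23200 = -0.008806
Flow = −∇h = (-0.002545 east, +0.008806 north), which points north.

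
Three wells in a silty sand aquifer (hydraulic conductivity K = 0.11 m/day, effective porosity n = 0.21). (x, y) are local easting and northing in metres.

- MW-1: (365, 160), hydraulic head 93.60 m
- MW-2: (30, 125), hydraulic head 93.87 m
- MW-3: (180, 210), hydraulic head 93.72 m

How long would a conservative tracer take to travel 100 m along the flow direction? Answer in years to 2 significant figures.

With h = a·x + b·y + c and MW-1 as origin, the differences give:
  (-335)·a + (-35)·b = +0.27
  (-185)·a + 50·b = +0.12
Eliminate b (×50 and ×(-35), subtract): -23225·a = 17.700 → a = ∂h/∂x = -0.0007621
Back-substitute: b = ∂h/∂y = -0.0004198.
|∇h| = √(-0.0007621² + -0.0004198²) = 0.0008701
Seepage velocity v = K·i/n = 0.11 × 0.0008701 / 0.21 = 0.0004558 m/day.
t = 100 / 0.0004558 = 2.194e+05 days = 601 years.

600 years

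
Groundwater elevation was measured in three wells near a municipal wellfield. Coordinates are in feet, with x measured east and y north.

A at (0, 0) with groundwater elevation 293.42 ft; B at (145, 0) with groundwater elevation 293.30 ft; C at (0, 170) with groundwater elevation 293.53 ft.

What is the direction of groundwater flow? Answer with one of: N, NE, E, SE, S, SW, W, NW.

SE

∂h/∂x = (293.30 − 293.42) / (145 − 0) = -0.0008276
∂h/∂y = (293.53 − 293.42) / (170 − 0) = +0.0006471
Flow = −∇h = (+0.0008276 east, -0.0006471 north), which points southeast.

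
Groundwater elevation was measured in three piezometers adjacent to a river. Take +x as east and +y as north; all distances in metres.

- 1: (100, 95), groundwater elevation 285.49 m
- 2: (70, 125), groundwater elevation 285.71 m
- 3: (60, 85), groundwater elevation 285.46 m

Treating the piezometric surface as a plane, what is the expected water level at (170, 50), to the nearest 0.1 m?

Taking 1 as reference: 2−1 = (-30, 30, +0.22); 3−1 = (-40, -10, -0.03).
Determinant of the coordinate differences = (-30)·(-10) − (-40)·30 = 1500.
∂h/∂x = [(+0.22)·(-10) − (-0.03)·30] / 1500 = -0.0008667
∂h/∂y = [(-30)·(-0.03) − (-40)·(+0.22)] / 1500 = +0.006467
h(170, 50) = 285.49 + (-0.0008667)·(70) + (+0.006467)·(-45) = 285.49 -0.061 -0.291 = 285.138 m.

285.1 m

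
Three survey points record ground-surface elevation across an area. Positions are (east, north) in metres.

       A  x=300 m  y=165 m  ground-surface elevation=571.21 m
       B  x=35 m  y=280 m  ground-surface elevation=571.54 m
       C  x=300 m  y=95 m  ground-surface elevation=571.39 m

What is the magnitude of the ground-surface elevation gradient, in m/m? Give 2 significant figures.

0.0035 m/m

Three-point gradient (reference A): Δ to B = (-265, 115, +0.33), Δ to C = (0, -70, +0.18).
∂z/∂x = -0.002361, ∂z/∂y = -0.002571 (det = 18550).
|∇f| = √(-0.002361² + -0.002571²) = 0.003491 m/m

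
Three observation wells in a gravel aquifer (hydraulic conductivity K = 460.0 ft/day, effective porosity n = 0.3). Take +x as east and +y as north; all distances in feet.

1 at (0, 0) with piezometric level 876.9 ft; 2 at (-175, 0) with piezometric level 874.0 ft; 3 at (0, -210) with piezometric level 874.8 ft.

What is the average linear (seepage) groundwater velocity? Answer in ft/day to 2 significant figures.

∂h/∂x = (874.0 − 876.9) / (-175 − 0) = +0.01657
∂h/∂y = (874.8 − 876.9) / (-210 − 0) = +0.01000
|∇h| = √(0.01657² + 0.01000²) = 0.01935
Seepage velocity v = K·i/n = 460.0 × 0.01935 / 0.3 = 29.67 ft/day.

30 ft/day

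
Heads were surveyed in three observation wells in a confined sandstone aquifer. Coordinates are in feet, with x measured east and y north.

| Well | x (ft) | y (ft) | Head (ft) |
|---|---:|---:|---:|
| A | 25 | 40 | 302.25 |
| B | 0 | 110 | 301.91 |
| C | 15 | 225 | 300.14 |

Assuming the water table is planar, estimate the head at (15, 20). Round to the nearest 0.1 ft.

302.7 ft

With h = a·x + b·y + c and A as origin, the differences give:
  (-25)·a + 70·b = -0.34
  (-10)·a + 185·b = -2.11
Eliminate b (×185 and ×70, subtract): -3925·a = 84.800 → a = ∂h/∂x = -0.02161
Back-substitute: b = ∂h/∂y = -0.01257.
h(15, 20) = 302.25 + (-0.02161)·(-10) + (-0.01257)·(-20) = 302.25 +0.216 +0.251 = 302.718 ft.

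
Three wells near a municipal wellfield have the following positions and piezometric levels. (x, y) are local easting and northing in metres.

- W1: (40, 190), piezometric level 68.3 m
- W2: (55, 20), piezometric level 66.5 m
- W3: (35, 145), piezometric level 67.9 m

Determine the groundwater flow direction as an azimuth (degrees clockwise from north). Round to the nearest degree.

139°

Three-point gradient (reference W1): Δ to W2 = (15, -170, -1.8), Δ to W3 = (-5, -45, -0.4).
∂h/∂x = -0.008525, ∂h/∂y = +0.009836 (det = -1525).
Flow direction (−∇h) has components (+0.008525 E, -0.009836 N).
Azimuth = atan2(E, N) = atan2(+0.008525, -0.009836) = 139.1° ≈ 139°.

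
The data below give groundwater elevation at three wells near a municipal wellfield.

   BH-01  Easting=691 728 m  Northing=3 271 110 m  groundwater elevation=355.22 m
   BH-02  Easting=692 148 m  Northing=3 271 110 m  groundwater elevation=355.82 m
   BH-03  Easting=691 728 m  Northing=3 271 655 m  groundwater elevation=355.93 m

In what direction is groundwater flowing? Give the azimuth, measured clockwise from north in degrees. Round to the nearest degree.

∂h/∂x = (355.82 − 355.22) / (692148 − 691728) = +0.001429
∂h/∂y = (355.93 − 355.22) / (3271655 − 3271110) = +0.001303
Flow direction (−∇h) has components (-0.001429 E, -0.001303 N).
Azimuth = atan2(E, N) = atan2(-0.001429, -0.001303) = 227.6° ≈ 228°.

228°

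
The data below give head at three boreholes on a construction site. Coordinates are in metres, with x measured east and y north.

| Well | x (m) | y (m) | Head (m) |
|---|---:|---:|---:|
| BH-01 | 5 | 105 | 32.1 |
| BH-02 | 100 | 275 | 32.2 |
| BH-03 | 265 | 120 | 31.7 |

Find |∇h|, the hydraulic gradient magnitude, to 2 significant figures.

Three-point gradient (reference BH-01): Δ to BH-02 = (95, 170, +0.1), Δ to BH-03 = (260, 15, -0.4).
∂h/∂x = -0.001625, ∂h/∂y = +0.001496 (det = -42775).
|∇h| = √(-0.001625² + 0.001496²) = 0.002209

0.0022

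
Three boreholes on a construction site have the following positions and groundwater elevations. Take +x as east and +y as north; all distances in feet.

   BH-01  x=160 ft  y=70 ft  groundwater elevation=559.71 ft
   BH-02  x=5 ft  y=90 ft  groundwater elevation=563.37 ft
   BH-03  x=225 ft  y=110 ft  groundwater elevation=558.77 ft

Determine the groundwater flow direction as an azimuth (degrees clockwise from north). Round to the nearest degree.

119°

With h = a·x + b·y + c and BH-01 as origin, the differences give:
  (-155)·a + 20·b = +3.66
  65·a + 40·b = -0.94
Eliminate b (×40 and ×20, subtract): -7500·a = 165.200 → a = ∂h/∂x = -0.02203
Back-substitute: b = ∂h/∂y = +0.01229.
Flow direction (−∇h) has components (+0.02203 E, -0.01229 N).
Azimuth = atan2(E, N) = atan2(+0.02203, -0.01229) = 119.2° ≈ 119°.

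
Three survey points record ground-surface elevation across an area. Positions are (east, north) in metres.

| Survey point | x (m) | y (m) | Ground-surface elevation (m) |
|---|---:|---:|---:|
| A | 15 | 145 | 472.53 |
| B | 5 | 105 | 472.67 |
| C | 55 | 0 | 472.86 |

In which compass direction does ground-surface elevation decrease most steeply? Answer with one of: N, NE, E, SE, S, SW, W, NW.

Differences from A: to B (Δx, Δy, Δh) = (-10, -40, +0.14); to C = (40, -145, +0.33).
Determinant of the coordinate differences = (-10)·(-145) − 40·(-40) = 3050.
∂z/∂x = [(+0.14)·(-145) − (+0.33)·(-40)] / 3050 = -0.002328
∂z/∂y = [(-10)·(+0.33) − 40·(+0.14)] / 3050 = -0.002918
Steepest decrease is along −∇f = (+0.002328 E, +0.002918 N) → northeast.

NE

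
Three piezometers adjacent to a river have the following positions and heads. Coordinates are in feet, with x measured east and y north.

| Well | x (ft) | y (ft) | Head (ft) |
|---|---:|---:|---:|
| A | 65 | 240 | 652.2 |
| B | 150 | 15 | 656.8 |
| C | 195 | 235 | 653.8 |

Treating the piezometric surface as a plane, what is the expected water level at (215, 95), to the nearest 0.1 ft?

Taking A as reference: B−A = (85, -225, +4.6); C−A = (130, -5, +1.6).
Determinant of the coordinate differences = 85·(-5) − 130·(-225) = 28825.
∂h/∂x = [(+4.6)·(-5) − (+1.6)·(-225)] / 28825 = +0.01169
∂h/∂y = [85·(+1.6) − 130·(+4.6)] / 28825 = -0.01603
h(215, 95) = 652.2 + (+0.01169)·(150) + (-0.01603)·(-145) = 652.2 +1.754 +2.324 = 656.278 ft.

656.3 ft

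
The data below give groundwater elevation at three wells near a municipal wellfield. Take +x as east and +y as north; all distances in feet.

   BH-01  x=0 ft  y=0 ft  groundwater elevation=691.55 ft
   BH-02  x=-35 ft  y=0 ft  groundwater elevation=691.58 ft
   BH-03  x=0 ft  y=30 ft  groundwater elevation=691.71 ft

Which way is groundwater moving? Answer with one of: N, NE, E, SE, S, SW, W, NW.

∂h/∂x = (691.58 − 691.55) / (-35 − 0) = -0.0008571
∂h/∂y = (691.71 − 691.55) / (30 − 0) = +0.005333
Flow = −∇h = (+0.0008571 east, -0.005333 north), which points south.

S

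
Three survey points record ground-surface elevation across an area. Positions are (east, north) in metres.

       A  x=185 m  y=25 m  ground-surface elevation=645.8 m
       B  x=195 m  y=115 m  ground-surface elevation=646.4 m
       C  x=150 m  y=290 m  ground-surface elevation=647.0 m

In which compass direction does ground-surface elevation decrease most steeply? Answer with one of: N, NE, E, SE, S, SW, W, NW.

SW

Three-point gradient (reference A): Δ to B = (10, 90, +0.6), Δ to C = (-35, 265, +1.2).
∂z/∂x = +0.008793, ∂z/∂y = +0.005690 (det = 5800).
Steepest decrease is along −∇f = (-0.008793 E, -0.005690 N) → southwest.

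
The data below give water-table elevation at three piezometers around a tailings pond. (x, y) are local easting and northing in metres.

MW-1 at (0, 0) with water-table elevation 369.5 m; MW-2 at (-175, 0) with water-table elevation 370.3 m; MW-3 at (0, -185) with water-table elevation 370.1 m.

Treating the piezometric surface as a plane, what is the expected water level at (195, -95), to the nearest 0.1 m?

368.9 m

∂h/∂x = (370.3 − 369.5) / (-175 − 0) = -0.004571
∂h/∂y = (370.1 − 369.5) / (-185 − 0) = -0.003243
h(195, -95) = 369.5 + (-0.004571)·(195) + (-0.003243)·(-95) = 369.5 -0.891 +0.308 = 368.917 m.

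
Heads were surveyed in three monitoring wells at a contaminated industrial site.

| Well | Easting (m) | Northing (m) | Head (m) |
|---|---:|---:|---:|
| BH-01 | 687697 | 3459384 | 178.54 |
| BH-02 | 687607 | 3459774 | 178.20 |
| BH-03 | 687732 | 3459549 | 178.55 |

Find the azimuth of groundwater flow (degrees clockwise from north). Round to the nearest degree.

Differences from BH-01: to BH-02 (Δx, Δy, Δh) = (-90, 390, -0.34); to BH-03 = (35, 165, +0.01).
Determinant of the coordinate differences = (-90)·165 − 35·390 = -28500.
∂h/∂x = [(-0.34)·165 − (+0.01)·390] / -28500 = +0.002105
∂h/∂y = [(-90)·(+0.01) − 35·(-0.34)] / -28500 = -0.0003860
Flow direction (−∇h) has components (-0.002105 E, +0.0003860 N).
Azimuth = atan2(E, N) = atan2(-0.002105, +0.0003860) = 280.4° ≈ 280°.

280°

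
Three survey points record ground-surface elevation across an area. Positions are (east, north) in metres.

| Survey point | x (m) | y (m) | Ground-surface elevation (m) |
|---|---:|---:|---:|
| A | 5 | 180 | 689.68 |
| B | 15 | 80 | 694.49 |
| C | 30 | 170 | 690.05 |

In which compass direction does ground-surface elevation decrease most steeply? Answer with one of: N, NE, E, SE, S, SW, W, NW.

Taking A as reference: B−A = (10, -100, +4.81); C−A = (25, -10, +0.37).
Solve a·Δx + b·Δy = Δz: det = 10·(-10) − 25·(-100) = 2400.
∂z/∂x = [(+4.81)·(-10) − (+0.37)·(-100)] / 2400 = -0.004625
∂z/∂y = [10·(+0.37) − 25·(+4.81)] / 2400 = -0.04856
Steepest decrease is along −∇f = (+0.004625 E, +0.04856 N) → north.

N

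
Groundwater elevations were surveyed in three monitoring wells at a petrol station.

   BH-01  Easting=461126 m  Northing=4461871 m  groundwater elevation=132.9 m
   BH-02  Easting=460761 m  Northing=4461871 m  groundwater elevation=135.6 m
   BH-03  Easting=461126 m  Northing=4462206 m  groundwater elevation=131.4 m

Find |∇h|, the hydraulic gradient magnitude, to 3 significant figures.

∂h/∂x = (135.6 − 132.9) / (460761 − 461126) = -0.007397
∂h/∂y = (131.4 − 132.9) / (4462206 − 4461871) = -0.004478
|∇h| = √(-0.007397² + -0.004478²) = 0.008647

0.00865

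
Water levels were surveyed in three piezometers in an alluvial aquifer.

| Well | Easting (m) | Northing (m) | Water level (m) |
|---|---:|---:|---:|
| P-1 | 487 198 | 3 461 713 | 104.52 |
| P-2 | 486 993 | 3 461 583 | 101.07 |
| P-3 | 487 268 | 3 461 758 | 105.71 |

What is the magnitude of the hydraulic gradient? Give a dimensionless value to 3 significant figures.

Taking P-1 as reference: P-2−P-1 = (-205, -130, -3.45); P-3−P-1 = (70, 45, +1.19).
Determinant of the coordinate differences = (-205)·45 − 70·(-130) = -125.
∂h/∂x = [(-3.45)·45 − (+1.19)·(-130)] / -125 = +0.004400
∂h/∂y = [(-205)·(+1.19) − 70·(-3.45)] / -125 = +0.01960
|∇h| = √(0.004400² + 0.01960²) = 0.02009

0.0201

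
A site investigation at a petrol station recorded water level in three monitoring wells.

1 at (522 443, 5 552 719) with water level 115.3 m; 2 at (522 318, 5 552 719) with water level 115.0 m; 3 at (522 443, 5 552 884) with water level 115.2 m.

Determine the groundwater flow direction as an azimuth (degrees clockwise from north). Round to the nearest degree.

284°

∂h/∂x = (115.0 − 115.3) / (522318 − 522443) = +0.002400
∂h/∂y = (115.2 − 115.3) / (5552884 − 5552719) = -0.0006061
Flow direction (−∇h) has components (-0.002400 E, +0.0006061 N).
Azimuth = atan2(E, N) = atan2(-0.002400, +0.0006061) = 284.2° ≈ 284°.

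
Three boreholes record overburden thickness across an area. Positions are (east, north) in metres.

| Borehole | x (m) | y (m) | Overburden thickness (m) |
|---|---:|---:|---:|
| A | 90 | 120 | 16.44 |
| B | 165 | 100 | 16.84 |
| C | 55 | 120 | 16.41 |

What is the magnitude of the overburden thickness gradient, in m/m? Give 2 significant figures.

0.017 m/m

Taking A as reference: B−A = (75, -20, +0.40); C−A = (-35, 0, -0.03).
Determinant of the coordinate differences = 75·0 − (-35)·(-20) = -700.
∂d/∂x = [(+0.40)·0 − (-0.03)·(-20)] / -700 = +0.0008571
∂d/∂y = [75·(-0.03) − (-35)·(+0.40)] / -700 = -0.01679
|∇f| = √(0.0008571² + -0.01679²) = 0.01681 m/m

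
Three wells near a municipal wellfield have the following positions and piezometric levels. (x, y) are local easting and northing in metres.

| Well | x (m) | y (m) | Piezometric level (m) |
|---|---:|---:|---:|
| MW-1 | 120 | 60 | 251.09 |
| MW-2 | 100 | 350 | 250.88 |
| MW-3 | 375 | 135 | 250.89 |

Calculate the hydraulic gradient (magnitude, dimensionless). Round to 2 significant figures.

Three-point gradient (reference MW-1): Δ to MW-2 = (-20, 290, -0.21), Δ to MW-3 = (255, 75, -0.20).
∂h/∂x = -0.0005600, ∂h/∂y = -0.0007628 (det = -75450).
|∇h| = √(-0.0005600² + -0.0007628²) = 0.0009463

0.00095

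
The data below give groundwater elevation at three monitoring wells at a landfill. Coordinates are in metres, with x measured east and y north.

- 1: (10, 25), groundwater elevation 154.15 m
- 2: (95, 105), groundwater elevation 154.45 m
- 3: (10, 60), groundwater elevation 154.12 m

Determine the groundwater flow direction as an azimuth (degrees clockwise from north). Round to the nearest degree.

With h = a·x + b·y + c and 1 as origin, the differences give:
  85·a + 80·b = +0.30
  0·a + 35·b = -0.03
Eliminate b (×35 and ×80, subtract): 2975·a = 12.900 → a = ∂h/∂x = +0.004336
Back-substitute: b = ∂h/∂y = -0.0008571.
Flow direction (−∇h) has components (-0.004336 E, +0.0008571 N).
Azimuth = atan2(E, N) = atan2(-0.004336, +0.0008571) = 281.2° ≈ 281°.

281°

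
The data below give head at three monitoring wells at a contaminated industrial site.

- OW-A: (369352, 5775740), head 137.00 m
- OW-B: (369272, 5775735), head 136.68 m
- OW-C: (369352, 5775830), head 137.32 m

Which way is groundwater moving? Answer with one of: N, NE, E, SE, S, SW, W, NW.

With h = a·x + b·y + c and OW-A as origin, the differences give:
  (-80)·a + (-5)·b = -0.32
  0·a + 90·b = +0.32
Eliminate b (×90 and ×(-5), subtract): -7200·a = -27.200 → a = ∂h/∂x = +0.003778
Back-substitute: b = ∂h/∂y = +0.003556.
Flow = −∇h = (-0.003778 east, -0.003556 north), which points southwest.

SW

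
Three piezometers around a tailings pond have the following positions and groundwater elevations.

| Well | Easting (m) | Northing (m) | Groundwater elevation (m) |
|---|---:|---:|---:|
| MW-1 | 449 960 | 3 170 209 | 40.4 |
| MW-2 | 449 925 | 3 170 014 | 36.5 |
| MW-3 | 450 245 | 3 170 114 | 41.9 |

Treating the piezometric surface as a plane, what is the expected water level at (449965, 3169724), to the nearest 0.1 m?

31.7 m

With h = a·x + b·y + c and MW-1 as origin, the differences give:
  (-35)·a + (-195)·b = -3.9
  285·a + (-95)·b = +1.5
Eliminate b (×(-95) and ×(-195), subtract): 58900·a = 663.00 → a = ∂h/∂x = +0.01126
Back-substitute: b = ∂h/∂y = +0.01798.
h(449965, 3169724) = 40.4 + (+0.01126)·(5) + (+0.01798)·(-485) = 40.4 +0.056 -8.720 = 31.736 m.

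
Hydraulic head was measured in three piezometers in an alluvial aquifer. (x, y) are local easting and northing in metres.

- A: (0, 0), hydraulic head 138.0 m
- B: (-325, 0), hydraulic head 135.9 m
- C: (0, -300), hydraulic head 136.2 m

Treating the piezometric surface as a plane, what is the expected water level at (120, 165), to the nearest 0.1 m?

139.8 m

∂h/∂x = (135.9 − 138.0) / (-325 − 0) = +0.006462
∂h/∂y = (136.2 − 138.0) / (-300 − 0) = +0.006000
h(120, 165) = 138.0 + (+0.006462)·(120) + (+0.006000)·(165) = 138.0 +0.775 +0.990 = 139.765 m.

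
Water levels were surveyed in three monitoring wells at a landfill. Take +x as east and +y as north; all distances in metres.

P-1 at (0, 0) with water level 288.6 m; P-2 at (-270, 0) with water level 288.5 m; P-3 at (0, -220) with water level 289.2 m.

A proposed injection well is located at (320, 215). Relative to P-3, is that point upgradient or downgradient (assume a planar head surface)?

downgradient

∂h/∂x = (288.5 − 288.6) / (-270 − 0) = +0.0003704
∂h/∂y = (289.2 − 288.6) / (-220 − 0) = -0.002727
Head at (320, 215) = 288.6 + (+0.0003704)·(320) + (-0.002727)·(215) = 288.13 m.
That is lower than the 289.2 m at P-3, so the point is downgradient.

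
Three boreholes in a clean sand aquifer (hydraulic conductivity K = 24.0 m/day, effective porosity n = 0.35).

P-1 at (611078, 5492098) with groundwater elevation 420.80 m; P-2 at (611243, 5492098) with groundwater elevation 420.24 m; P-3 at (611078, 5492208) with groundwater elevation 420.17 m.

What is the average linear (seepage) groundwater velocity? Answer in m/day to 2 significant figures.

∂h/∂x = (420.24 − 420.80) / (611243 − 611078) = -0.003394
∂h/∂y = (420.17 − 420.80) / (5492208 − 5492098) = -0.005727
|∇h| = √(-0.003394² + -0.005727²) = 0.006657
Seepage velocity v = K·i/n = 24.0 × 0.006657 / 0.35 = 0.4565 m/day.

0.46 m/day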